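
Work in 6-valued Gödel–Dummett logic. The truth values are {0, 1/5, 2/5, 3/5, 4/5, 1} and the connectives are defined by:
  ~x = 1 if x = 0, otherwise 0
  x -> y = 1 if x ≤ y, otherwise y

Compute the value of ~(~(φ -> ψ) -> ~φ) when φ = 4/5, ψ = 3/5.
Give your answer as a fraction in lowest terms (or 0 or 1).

φ -> ψ = 4/5 -> 3/5 = 3/5
~(φ -> ψ) = ~3/5 = 0
~φ = ~4/5 = 0
~(φ -> ψ) -> ~φ = 0 -> 0 = 1
~(~(φ -> ψ) -> ~φ) = ~1 = 0

0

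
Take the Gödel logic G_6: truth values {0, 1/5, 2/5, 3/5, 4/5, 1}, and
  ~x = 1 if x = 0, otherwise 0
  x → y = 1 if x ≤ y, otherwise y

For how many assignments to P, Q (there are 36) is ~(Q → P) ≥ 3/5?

5

value 1: 5 assignments (counts)
value 0: 31 assignments
So 5 of the 36 assignments meet the threshold.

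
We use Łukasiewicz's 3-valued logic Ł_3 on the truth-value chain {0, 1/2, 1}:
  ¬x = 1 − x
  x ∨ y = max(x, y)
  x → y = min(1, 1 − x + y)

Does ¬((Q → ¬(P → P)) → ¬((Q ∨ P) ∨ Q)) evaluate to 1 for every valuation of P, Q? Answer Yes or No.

Counterexample: take P = 0, Q = 0.
P → P = 0 → 0 = 1
¬(P → P) = ¬1 = 0
Q → ¬(P → P) = 0 → 0 = 1
Q ∨ P = 0 ∨ 0 = 0
(Q ∨ P) ∨ Q = 0 ∨ 0 = 0
¬((Q ∨ P) ∨ Q) = ¬0 = 1
(Q → ¬(P → P)) → ¬((Q ∨ P) ∨ Q) = 1 → 1 = 1
¬((Q → ¬(P → P)) → ¬((Q ∨ P) ∨ Q)) = ¬1 = 0
This gives 0 ≠ 1.

No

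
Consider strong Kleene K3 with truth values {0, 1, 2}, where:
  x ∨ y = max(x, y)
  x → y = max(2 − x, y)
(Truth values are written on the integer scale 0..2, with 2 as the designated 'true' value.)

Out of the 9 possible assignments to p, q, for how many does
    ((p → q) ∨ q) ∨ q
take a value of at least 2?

p = 0, q = 0 ↦ 2  ≥
p = 0, q = 1 ↦ 2  ≥
p = 0, q = 2 ↦ 2  ≥
p = 1, q = 0 ↦ 1  <
p = 1, q = 1 ↦ 1  <
p = 1, q = 2 ↦ 2  ≥
p = 2, q = 0 ↦ 0  <
p = 2, q = 1 ↦ 1  <
p = 2, q = 2 ↦ 2  ≥
So 5 of the 9 assignments meet the threshold.

5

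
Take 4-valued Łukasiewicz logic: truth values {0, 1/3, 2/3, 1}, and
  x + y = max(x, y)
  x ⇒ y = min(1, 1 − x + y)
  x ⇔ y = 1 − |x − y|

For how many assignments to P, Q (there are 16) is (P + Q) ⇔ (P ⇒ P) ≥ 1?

P = 0, Q = 0 ↦ 0  <
P = 0, Q = 1/3 ↦ 1/3  <
P = 0, Q = 2/3 ↦ 2/3  <
P = 0, Q = 1 ↦ 1  ≥
P = 1/3, Q = 0 ↦ 1/3  <
P = 1/3, Q = 1/3 ↦ 1/3  <
P = 1/3, Q = 2/3 ↦ 2/3  <
P = 1/3, Q = 1 ↦ 1  ≥
P = 2/3, Q = 0 ↦ 2/3  <
P = 2/3, Q = 1/3 ↦ 2/3  <
P = 2/3, Q = 2/3 ↦ 2/3  <
P = 2/3, Q = 1 ↦ 1  ≥
P = 1, Q = 0 ↦ 1  ≥
P = 1, Q = 1/3 ↦ 1  ≥
P = 1, Q = 2/3 ↦ 1  ≥
P = 1, Q = 1 ↦ 1  ≥
So 7 of the 16 assignments meet the threshold.

7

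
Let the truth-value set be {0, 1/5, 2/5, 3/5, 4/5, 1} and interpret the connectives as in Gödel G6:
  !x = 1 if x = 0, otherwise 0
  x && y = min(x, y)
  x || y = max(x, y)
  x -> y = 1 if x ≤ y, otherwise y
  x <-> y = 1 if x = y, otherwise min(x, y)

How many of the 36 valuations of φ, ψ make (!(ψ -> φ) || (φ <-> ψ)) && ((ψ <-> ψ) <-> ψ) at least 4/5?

6

value 1: 2 assignments (counts)
value 4/5: 4 assignments (counts)
value 3/5: 6 assignments
value 2/5: 8 assignments
value 1/5: 10 assignments
value 0: 6 assignments
So 6 of the 36 assignments meet the threshold.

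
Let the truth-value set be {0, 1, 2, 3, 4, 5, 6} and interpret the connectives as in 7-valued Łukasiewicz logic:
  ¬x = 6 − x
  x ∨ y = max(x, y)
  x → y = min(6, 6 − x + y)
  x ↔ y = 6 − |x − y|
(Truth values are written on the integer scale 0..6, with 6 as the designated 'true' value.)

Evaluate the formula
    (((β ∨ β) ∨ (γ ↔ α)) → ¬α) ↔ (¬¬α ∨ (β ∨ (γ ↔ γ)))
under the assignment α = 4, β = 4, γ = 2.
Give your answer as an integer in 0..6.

4

β ∨ β = 4 ∨ 4 = 4
γ ↔ α = 2 ↔ 4 = 4
(β ∨ β) ∨ (γ ↔ α) = 4 ∨ 4 = 4
¬α = ¬4 = 2
((β ∨ β) ∨ (γ ↔ α)) → ¬α = 4 → 2 = 4
¬α = ¬4 = 2
¬¬α = ¬2 = 4
γ ↔ γ = 2 ↔ 2 = 6
β ∨ (γ ↔ γ) = 4 ∨ 6 = 6
¬¬α ∨ (β ∨ (γ ↔ γ)) = 4 ∨ 6 = 6
(((β ∨ β) ∨ (γ ↔ α)) → ¬α) ↔ (¬¬α ∨ (β ∨ (γ ↔ γ))) = 4 ↔ 6 = 4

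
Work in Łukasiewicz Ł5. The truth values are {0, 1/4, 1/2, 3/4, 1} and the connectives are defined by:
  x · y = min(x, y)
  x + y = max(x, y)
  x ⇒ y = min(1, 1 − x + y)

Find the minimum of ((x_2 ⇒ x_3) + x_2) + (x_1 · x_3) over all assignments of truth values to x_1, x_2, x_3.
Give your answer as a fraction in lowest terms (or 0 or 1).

Take x_1 = 0, x_2 = 1/2, x_3 = 0:
x_2 ⇒ x_3 = 1/2 ⇒ 0 = 1/2
(x_2 ⇒ x_3) + x_2 = 1/2 + 1/2 = 1/2
x_1 · x_3 = 0 · 0 = 0
((x_2 ⇒ x_3) + x_2) + (x_1 · x_3) = 1/2 + 0 = 1/2
No assignment yields a value below 1/2, so this is the minimum.

1/2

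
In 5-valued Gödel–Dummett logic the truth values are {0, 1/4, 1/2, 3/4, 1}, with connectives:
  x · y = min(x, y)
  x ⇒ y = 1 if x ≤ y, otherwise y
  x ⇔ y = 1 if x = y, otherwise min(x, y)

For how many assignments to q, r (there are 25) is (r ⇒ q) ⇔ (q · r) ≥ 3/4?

13

value 1: 11 assignments (counts)
value 3/4: 2 assignments (counts)
value 1/2: 3 assignments
value 1/4: 4 assignments
value 0: 5 assignments
So 13 of the 25 assignments meet the threshold.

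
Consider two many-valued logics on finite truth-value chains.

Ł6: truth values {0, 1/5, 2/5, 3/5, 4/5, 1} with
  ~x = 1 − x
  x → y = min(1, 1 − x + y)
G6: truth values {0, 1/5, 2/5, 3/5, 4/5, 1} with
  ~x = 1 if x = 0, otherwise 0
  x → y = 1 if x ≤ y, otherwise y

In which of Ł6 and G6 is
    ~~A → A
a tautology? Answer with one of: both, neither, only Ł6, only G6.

In Ł6: every assignment gives 1 — tautology.
In G6: at A = 1/5 the value is 1/5 — not a tautology.

only Ł6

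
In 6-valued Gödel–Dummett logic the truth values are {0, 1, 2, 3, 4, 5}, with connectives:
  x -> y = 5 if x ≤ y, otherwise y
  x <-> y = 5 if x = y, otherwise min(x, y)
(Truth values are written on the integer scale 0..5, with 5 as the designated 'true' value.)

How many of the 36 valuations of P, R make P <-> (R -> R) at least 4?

12

value 5: 6 assignments (counts)
value 4: 6 assignments (counts)
value 3: 6 assignments
value 2: 6 assignments
value 1: 6 assignments
value 0: 6 assignments
So 12 of the 36 assignments meet the threshold.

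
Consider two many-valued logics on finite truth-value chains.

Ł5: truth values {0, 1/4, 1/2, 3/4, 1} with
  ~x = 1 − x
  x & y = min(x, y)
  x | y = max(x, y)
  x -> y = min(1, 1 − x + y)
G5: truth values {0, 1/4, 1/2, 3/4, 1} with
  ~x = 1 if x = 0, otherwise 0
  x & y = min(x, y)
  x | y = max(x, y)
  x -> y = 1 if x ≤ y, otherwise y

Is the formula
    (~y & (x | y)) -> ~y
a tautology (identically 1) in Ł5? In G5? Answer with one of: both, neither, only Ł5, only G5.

In Ł5: every assignment gives 1 — tautology.
In G5: every assignment gives 1 — tautology.

both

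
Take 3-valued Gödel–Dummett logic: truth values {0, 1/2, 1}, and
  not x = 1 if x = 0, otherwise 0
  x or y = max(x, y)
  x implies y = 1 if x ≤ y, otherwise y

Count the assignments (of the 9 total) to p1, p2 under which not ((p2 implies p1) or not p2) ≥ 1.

p1 = 0, p2 = 0 ↦ 0  <
p1 = 0, p2 = 1/2 ↦ 1  ≥
p1 = 0, p2 = 1 ↦ 1  ≥
p1 = 1/2, p2 = 0 ↦ 0  <
p1 = 1/2, p2 = 1/2 ↦ 0  <
p1 = 1/2, p2 = 1 ↦ 0  <
p1 = 1, p2 = 0 ↦ 0  <
p1 = 1, p2 = 1/2 ↦ 0  <
p1 = 1, p2 = 1 ↦ 0  <
So 2 of the 9 assignments meet the threshold.

2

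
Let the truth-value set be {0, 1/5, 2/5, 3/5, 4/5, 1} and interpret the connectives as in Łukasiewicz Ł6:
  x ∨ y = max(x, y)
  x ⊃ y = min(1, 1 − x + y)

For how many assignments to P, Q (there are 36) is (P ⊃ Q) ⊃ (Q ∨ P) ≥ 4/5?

24

value 1: 17 assignments (counts)
value 4/5: 7 assignments (counts)
value 3/5: 5 assignments
value 2/5: 4 assignments
value 1/5: 2 assignments
value 0: 1 assignment
So 24 of the 36 assignments meet the threshold.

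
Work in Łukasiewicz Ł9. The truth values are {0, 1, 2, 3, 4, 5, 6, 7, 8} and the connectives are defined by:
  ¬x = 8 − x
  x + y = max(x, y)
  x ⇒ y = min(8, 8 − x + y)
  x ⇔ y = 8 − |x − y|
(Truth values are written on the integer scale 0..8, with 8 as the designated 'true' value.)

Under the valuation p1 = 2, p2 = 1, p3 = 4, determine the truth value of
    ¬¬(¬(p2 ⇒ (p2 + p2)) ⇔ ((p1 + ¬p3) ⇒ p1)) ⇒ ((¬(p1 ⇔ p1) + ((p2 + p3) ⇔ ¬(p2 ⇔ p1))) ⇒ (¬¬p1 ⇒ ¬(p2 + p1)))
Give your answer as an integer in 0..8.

p2 + p2 = 1 + 1 = 1
p2 ⇒ (p2 + p2) = 1 ⇒ 1 = 8
¬(p2 ⇒ (p2 + p2)) = ¬8 = 0
¬p3 = ¬4 = 4
p1 + ¬p3 = 2 + 4 = 4
(p1 + ¬p3) ⇒ p1 = 4 ⇒ 2 = 6
¬(p2 ⇒ (p2 + p2)) ⇔ ((p1 + ¬p3) ⇒ p1) = 0 ⇔ 6 = 2
¬(¬(p2 ⇒ (p2 + p2)) ⇔ ((p1 + ¬p3) ⇒ p1)) = ¬2 = 6
¬¬(¬(p2 ⇒ (p2 + p2)) ⇔ ((p1 + ¬p3) ⇒ p1)) = ¬6 = 2
p1 ⇔ p1 = 2 ⇔ 2 = 8
¬(p1 ⇔ p1) = ¬8 = 0
p2 + p3 = 1 + 4 = 4
p2 ⇔ p1 = 1 ⇔ 2 = 7
¬(p2 ⇔ p1) = ¬7 = 1
(p2 + p3) ⇔ ¬(p2 ⇔ p1) = 4 ⇔ 1 = 5
¬(p1 ⇔ p1) + ((p2 + p3) ⇔ ¬(p2 ⇔ p1)) = 0 + 5 = 5
¬p1 = ¬2 = 6
¬¬p1 = ¬6 = 2
p2 + p1 = 1 + 2 = 2
¬(p2 + p1) = ¬2 = 6
¬¬p1 ⇒ ¬(p2 + p1) = 2 ⇒ 6 = 8
(¬(p1 ⇔ p1) + ((p2 + p3) ⇔ ¬(p2 ⇔ p1))) ⇒ (¬¬p1 ⇒ ¬(p2 + p1)) = 5 ⇒ 8 = 8
¬¬(¬(p2 ⇒ (p2 + p2)) ⇔ ((p1 + ¬p3) ⇒ p1)) ⇒ ((¬(p1 ⇔ p1) + ((p2 + p3) ⇔ ¬(p2 ⇔ p1))) ⇒ (¬¬p1 ⇒ ¬(p2 + p1))) = 2 ⇒ 8 = 8

8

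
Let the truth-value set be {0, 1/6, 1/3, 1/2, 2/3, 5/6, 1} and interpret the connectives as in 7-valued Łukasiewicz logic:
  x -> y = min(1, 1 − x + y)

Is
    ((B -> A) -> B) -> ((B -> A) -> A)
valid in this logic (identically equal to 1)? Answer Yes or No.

Counterexample: take A = 0, B = 1/6.
B -> A = 1/6 -> 0 = 5/6
(B -> A) -> B = 5/6 -> 1/6 = 1/3
B -> A = 1/6 -> 0 = 5/6
(B -> A) -> A = 5/6 -> 0 = 1/6
((B -> A) -> B) -> ((B -> A) -> A) = 1/3 -> 1/6 = 5/6
This gives 5/6 ≠ 1.

No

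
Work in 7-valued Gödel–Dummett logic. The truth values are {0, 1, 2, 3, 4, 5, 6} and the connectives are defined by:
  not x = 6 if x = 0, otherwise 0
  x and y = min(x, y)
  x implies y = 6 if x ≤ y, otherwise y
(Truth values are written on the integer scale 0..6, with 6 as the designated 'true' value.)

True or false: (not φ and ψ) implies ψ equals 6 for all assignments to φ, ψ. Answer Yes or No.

Yes

At φ = 5, ψ = 2, for instance:
not φ = not 5 = 0
not φ and ψ = 0 and 2 = 0
(not φ and ψ) implies ψ = 0 implies 2 = 6
and checking the remaining 48 assignments likewise gives ≥ 6 in every case.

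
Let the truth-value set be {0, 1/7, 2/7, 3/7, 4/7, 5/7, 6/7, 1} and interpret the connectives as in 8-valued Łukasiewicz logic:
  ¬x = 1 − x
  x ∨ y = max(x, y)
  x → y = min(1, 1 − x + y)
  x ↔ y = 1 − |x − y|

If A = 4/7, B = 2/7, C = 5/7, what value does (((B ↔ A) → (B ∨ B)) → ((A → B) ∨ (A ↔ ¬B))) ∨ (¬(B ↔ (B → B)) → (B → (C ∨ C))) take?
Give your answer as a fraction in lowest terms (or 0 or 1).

1

B ↔ A = 2/7 ↔ 4/7 = 5/7
B ∨ B = 2/7 ∨ 2/7 = 2/7
(B ↔ A) → (B ∨ B) = 5/7 → 2/7 = 4/7
A → B = 4/7 → 2/7 = 5/7
¬B = ¬2/7 = 5/7
A ↔ ¬B = 4/7 ↔ 5/7 = 6/7
(A → B) ∨ (A ↔ ¬B) = 5/7 ∨ 6/7 = 6/7
((B ↔ A) → (B ∨ B)) → ((A → B) ∨ (A ↔ ¬B)) = 4/7 → 6/7 = 1
B → B = 2/7 → 2/7 = 1
B ↔ (B → B) = 2/7 ↔ 1 = 2/7
¬(B ↔ (B → B)) = ¬2/7 = 5/7
C ∨ C = 5/7 ∨ 5/7 = 5/7
B → (C ∨ C) = 2/7 → 5/7 = 1
¬(B ↔ (B → B)) → (B → (C ∨ C)) = 5/7 → 1 = 1
(((B ↔ A) → (B ∨ B)) → ((A → B) ∨ (A ↔ ¬B))) ∨ (¬(B ↔ (B → B)) → (B → (C ∨ C))) = 1 ∨ 1 = 1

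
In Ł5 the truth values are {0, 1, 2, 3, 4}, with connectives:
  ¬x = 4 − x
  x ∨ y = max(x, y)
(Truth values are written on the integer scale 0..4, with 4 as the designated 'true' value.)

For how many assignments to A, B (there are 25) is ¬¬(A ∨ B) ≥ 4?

9

value 4: 9 assignments (counts)
value 3: 7 assignments
value 2: 5 assignments
value 1: 3 assignments
value 0: 1 assignment
So 9 of the 25 assignments meet the threshold.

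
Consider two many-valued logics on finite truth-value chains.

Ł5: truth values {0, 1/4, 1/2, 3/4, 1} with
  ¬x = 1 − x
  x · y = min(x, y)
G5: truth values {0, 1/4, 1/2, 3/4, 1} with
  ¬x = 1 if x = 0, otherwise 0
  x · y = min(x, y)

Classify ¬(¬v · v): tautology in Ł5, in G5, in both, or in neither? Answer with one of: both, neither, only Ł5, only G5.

In Ł5: at v = 1/4 the value is 3/4 — not a tautology.
In G5: every assignment gives 1 — tautology.

only G5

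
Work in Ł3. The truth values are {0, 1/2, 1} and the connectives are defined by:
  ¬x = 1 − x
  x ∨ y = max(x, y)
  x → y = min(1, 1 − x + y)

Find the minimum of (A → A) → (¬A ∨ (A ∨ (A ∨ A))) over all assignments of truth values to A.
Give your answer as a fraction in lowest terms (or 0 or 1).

Take A = 1/2:
A → A = 1/2 → 1/2 = 1
¬A = ¬1/2 = 1/2
A ∨ A = 1/2 ∨ 1/2 = 1/2
A ∨ (A ∨ A) = 1/2 ∨ 1/2 = 1/2
¬A ∨ (A ∨ (A ∨ A)) = 1/2 ∨ 1/2 = 1/2
(A → A) → (¬A ∨ (A ∨ (A ∨ A))) = 1 → 1/2 = 1/2
No assignment yields a value below 1/2, so this is the minimum.

1/2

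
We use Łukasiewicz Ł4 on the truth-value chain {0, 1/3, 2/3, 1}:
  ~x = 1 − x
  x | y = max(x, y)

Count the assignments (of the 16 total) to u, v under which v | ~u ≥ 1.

u = 0, v = 0 ↦ 1  ≥
u = 0, v = 1/3 ↦ 1  ≥
u = 0, v = 2/3 ↦ 1  ≥
u = 0, v = 1 ↦ 1  ≥
u = 1/3, v = 0 ↦ 2/3  <
u = 1/3, v = 1/3 ↦ 2/3  <
u = 1/3, v = 2/3 ↦ 2/3  <
u = 1/3, v = 1 ↦ 1  ≥
u = 2/3, v = 0 ↦ 1/3  <
u = 2/3, v = 1/3 ↦ 1/3  <
u = 2/3, v = 2/3 ↦ 2/3  <
u = 2/3, v = 1 ↦ 1  ≥
u = 1, v = 0 ↦ 0  <
u = 1, v = 1/3 ↦ 1/3  <
u = 1, v = 2/3 ↦ 2/3  <
u = 1, v = 1 ↦ 1  ≥
So 7 of the 16 assignments meet the threshold.

7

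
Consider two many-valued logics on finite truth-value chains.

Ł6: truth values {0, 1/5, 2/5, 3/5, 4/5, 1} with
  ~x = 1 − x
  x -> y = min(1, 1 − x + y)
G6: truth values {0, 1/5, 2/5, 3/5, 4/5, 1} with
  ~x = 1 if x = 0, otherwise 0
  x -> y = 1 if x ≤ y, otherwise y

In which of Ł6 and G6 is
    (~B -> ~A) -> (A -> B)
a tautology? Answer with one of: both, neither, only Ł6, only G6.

In Ł6: every assignment gives 1 — tautology.
In G6: at A = 2/5, B = 1/5 the value is 1/5 — not a tautology.

only Ł6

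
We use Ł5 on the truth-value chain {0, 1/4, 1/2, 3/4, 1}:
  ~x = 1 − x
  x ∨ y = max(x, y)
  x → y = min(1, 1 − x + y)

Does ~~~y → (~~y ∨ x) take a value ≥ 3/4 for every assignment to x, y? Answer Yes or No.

Counterexample: take x = 0, y = 0.
~y = ~0 = 1
~~y = ~1 = 0
~~~y = ~0 = 1
~y = ~0 = 1
~~y = ~1 = 0
~~y ∨ x = 0 ∨ 0 = 0
~~~y → (~~y ∨ x) = 1 → 0 = 0
This gives 0, which is below 3/4.

No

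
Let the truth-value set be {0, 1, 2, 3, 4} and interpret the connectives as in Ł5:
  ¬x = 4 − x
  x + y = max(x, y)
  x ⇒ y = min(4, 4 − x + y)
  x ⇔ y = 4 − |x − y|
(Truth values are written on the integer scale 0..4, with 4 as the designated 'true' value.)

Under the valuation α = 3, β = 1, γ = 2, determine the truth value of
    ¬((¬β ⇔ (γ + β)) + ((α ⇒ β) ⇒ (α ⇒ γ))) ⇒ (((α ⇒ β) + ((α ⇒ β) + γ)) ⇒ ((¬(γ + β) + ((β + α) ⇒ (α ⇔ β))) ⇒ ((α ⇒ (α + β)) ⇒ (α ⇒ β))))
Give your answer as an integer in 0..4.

4

¬β = ¬1 = 3
γ + β = 2 + 1 = 2
¬β ⇔ (γ + β) = 3 ⇔ 2 = 3
α ⇒ β = 3 ⇒ 1 = 2
α ⇒ γ = 3 ⇒ 2 = 3
(α ⇒ β) ⇒ (α ⇒ γ) = 2 ⇒ 3 = 4
(¬β ⇔ (γ + β)) + ((α ⇒ β) ⇒ (α ⇒ γ)) = 3 + 4 = 4
¬((¬β ⇔ (γ + β)) + ((α ⇒ β) ⇒ (α ⇒ γ))) = ¬4 = 0
α ⇒ β = 3 ⇒ 1 = 2
α ⇒ β = 3 ⇒ 1 = 2
(α ⇒ β) + γ = 2 + 2 = 2
(α ⇒ β) + ((α ⇒ β) + γ) = 2 + 2 = 2
γ + β = 2 + 1 = 2
¬(γ + β) = ¬2 = 2
β + α = 1 + 3 = 3
α ⇔ β = 3 ⇔ 1 = 2
(β + α) ⇒ (α ⇔ β) = 3 ⇒ 2 = 3
¬(γ + β) + ((β + α) ⇒ (α ⇔ β)) = 2 + 3 = 3
α + β = 3 + 1 = 3
α ⇒ (α + β) = 3 ⇒ 3 = 4
α ⇒ β = 3 ⇒ 1 = 2
(α ⇒ (α + β)) ⇒ (α ⇒ β) = 4 ⇒ 2 = 2
(¬(γ + β) + ((β + α) ⇒ (α ⇔ β))) ⇒ ((α ⇒ (α + β)) ⇒ (α ⇒ β)) = 3 ⇒ 2 = 3
((α ⇒ β) + ((α ⇒ β) + γ)) ⇒ ((¬(γ + β) + ((β + α) ⇒ (α ⇔ β))) ⇒ ((α ⇒ (α + β)) ⇒ (α ⇒ β))) = 2 ⇒ 3 = 4
¬((¬β ⇔ (γ + β)) + ((α ⇒ β) ⇒ (α ⇒ γ))) ⇒ (((α ⇒ β) + ((α ⇒ β) + γ)) ⇒ ((¬(γ + β) + ((β + α) ⇒ (α ⇔ β))) ⇒ ((α ⇒ (α + β)) ⇒ (α ⇒ β)))) = 0 ⇒ 4 = 4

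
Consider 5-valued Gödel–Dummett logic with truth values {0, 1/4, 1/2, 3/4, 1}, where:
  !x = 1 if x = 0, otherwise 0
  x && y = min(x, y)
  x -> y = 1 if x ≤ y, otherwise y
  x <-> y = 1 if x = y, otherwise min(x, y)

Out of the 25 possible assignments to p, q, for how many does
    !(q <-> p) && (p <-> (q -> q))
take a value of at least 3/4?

value 1: 1 assignment (counts)
value 3/4: 1 assignment (counts)
value 1/2: 1 assignment
value 1/4: 1 assignment
value 0: 21 assignments
So 2 of the 25 assignments meet the threshold.

2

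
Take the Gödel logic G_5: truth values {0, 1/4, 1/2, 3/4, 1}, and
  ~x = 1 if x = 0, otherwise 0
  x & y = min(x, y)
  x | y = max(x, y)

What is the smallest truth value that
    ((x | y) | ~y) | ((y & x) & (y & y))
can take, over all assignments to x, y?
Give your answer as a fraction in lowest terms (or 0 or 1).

Take x = 0, y = 1/4:
x | y = 0 | 1/4 = 1/4
~y = ~1/4 = 0
(x | y) | ~y = 1/4 | 0 = 1/4
y & x = 1/4 & 0 = 0
y & y = 1/4 & 1/4 = 1/4
(y & x) & (y & y) = 0 & 1/4 = 0
((x | y) | ~y) | ((y & x) & (y & y)) = 1/4 | 0 = 1/4
No assignment yields a value below 1/4, so this is the minimum.

1/4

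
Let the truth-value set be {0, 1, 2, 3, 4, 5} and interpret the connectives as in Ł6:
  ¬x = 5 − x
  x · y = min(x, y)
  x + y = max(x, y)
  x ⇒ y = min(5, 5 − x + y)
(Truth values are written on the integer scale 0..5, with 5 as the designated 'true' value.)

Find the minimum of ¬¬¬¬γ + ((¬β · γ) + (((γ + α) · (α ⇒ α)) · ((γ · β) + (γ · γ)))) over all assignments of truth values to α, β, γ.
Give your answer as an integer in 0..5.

Take α = 0, β = 0, γ = 0:
¬γ = ¬0 = 5
¬¬γ = ¬5 = 0
¬¬¬γ = ¬0 = 5
¬¬¬¬γ = ¬5 = 0
¬β = ¬0 = 5
¬β · γ = 5 · 0 = 0
γ + α = 0 + 0 = 0
α ⇒ α = 0 ⇒ 0 = 5
(γ + α) · (α ⇒ α) = 0 · 5 = 0
γ · β = 0 · 0 = 0
γ · γ = 0 · 0 = 0
(γ · β) + (γ · γ) = 0 + 0 = 0
((γ + α) · (α ⇒ α)) · ((γ · β) + (γ · γ)) = 0 · 0 = 0
(¬β · γ) + (((γ + α) · (α ⇒ α)) · ((γ · β) + (γ · γ))) = 0 + 0 = 0
¬¬¬¬γ + ((¬β · γ) + (((γ + α) · (α ⇒ α)) · ((γ · β) + (γ · γ)))) = 0 + 0 = 0
No assignment yields a value below 0, so this is the minimum.

0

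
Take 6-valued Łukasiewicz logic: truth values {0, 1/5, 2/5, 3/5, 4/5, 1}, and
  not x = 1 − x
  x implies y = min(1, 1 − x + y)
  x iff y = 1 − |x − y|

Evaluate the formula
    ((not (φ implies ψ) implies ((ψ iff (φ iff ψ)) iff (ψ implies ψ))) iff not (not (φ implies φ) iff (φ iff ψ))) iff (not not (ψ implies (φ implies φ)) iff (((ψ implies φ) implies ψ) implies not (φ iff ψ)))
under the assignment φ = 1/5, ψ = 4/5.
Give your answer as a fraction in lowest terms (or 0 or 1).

φ implies ψ = 1/5 implies 4/5 = 1
not (φ implies ψ) = not 1 = 0
φ iff ψ = 1/5 iff 4/5 = 2/5
ψ iff (φ iff ψ) = 4/5 iff 2/5 = 3/5
ψ implies ψ = 4/5 implies 4/5 = 1
(ψ iff (φ iff ψ)) iff (ψ implies ψ) = 3/5 iff 1 = 3/5
not (φ implies ψ) implies ((ψ iff (φ iff ψ)) iff (ψ implies ψ)) = 0 implies 3/5 = 1
φ implies φ = 1/5 implies 1/5 = 1
not (φ implies φ) = not 1 = 0
φ iff ψ = 1/5 iff 4/5 = 2/5
not (φ implies φ) iff (φ iff ψ) = 0 iff 2/5 = 3/5
not (not (φ implies φ) iff (φ iff ψ)) = not 3/5 = 2/5
(not (φ implies ψ) implies ((ψ iff (φ iff ψ)) iff (ψ implies ψ))) iff not (not (φ implies φ) iff (φ iff ψ)) = 1 iff 2/5 = 2/5
φ implies φ = 1/5 implies 1/5 = 1
ψ implies (φ implies φ) = 4/5 implies 1 = 1
not (ψ implies (φ implies φ)) = not 1 = 0
not not (ψ implies (φ implies φ)) = not 0 = 1
ψ implies φ = 4/5 implies 1/5 = 2/5
(ψ implies φ) implies ψ = 2/5 implies 4/5 = 1
φ iff ψ = 1/5 iff 4/5 = 2/5
not (φ iff ψ) = not 2/5 = 3/5
((ψ implies φ) implies ψ) implies not (φ iff ψ) = 1 implies 3/5 = 3/5
not not (ψ implies (φ implies φ)) iff (((ψ implies φ) implies ψ) implies not (φ iff ψ)) = 1 iff 3/5 = 3/5
((not (φ implies ψ) implies ((ψ iff (φ iff ψ)) iff (ψ implies ψ))) iff not (not (φ implies φ) iff (φ iff ψ))) iff (not not (ψ implies (φ implies φ)) iff (((ψ implies φ) implies ψ) implies not (φ iff ψ))) = 2/5 iff 3/5 = 4/5

4/5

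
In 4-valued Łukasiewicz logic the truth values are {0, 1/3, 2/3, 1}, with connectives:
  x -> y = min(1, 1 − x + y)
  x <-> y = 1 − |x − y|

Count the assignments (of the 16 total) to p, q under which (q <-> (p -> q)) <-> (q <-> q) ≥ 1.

p = 0, q = 0 ↦ 0  <
p = 0, q = 1/3 ↦ 1/3  <
p = 0, q = 2/3 ↦ 2/3  <
p = 0, q = 1 ↦ 1  ≥
p = 1/3, q = 0 ↦ 1/3  <
p = 1/3, q = 1/3 ↦ 1/3  <
p = 1/3, q = 2/3 ↦ 2/3  <
p = 1/3, q = 1 ↦ 1  ≥
p = 2/3, q = 0 ↦ 2/3  <
p = 2/3, q = 1/3 ↦ 2/3  <
p = 2/3, q = 2/3 ↦ 2/3  <
p = 2/3, q = 1 ↦ 1  ≥
p = 1, q = 0 ↦ 1  ≥
p = 1, q = 1/3 ↦ 1  ≥
p = 1, q = 2/3 ↦ 1  ≥
p = 1, q = 1 ↦ 1  ≥
So 7 of the 16 assignments meet the threshold.

7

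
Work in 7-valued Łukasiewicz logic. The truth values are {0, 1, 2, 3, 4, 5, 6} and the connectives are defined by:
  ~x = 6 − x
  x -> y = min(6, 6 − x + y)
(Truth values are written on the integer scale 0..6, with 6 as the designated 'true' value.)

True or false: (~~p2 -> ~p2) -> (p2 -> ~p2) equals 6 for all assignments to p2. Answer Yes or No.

p2 = 0 ↦ 6
p2 = 1 ↦ 6
p2 = 2 ↦ 6
p2 = 3 ↦ 6
p2 = 4 ↦ 6
p2 = 5 ↦ 6
p2 = 6 ↦ 6
Every assignment gives a value ≥ 6.

Yes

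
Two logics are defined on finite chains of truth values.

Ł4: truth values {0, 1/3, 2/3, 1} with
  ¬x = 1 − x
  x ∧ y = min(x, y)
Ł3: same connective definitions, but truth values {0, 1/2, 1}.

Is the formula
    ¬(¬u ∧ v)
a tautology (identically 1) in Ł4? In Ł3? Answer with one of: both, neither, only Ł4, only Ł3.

In Ł4: at u = 0, v = 1/3 the value is 2/3 — not a tautology.
In Ł3: at u = 0, v = 1/2 the value is 1/2 — not a tautology.

neither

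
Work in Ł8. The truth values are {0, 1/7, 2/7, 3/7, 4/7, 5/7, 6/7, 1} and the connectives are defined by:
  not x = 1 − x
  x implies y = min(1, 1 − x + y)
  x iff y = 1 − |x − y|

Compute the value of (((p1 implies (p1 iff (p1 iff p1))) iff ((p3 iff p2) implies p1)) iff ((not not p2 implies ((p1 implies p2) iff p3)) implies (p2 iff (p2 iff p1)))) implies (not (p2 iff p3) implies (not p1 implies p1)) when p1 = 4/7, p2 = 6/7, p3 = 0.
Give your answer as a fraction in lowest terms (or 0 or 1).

1

p1 iff p1 = 4/7 iff 4/7 = 1
p1 iff (p1 iff p1) = 4/7 iff 1 = 4/7
p1 implies (p1 iff (p1 iff p1)) = 4/7 implies 4/7 = 1
p3 iff p2 = 0 iff 6/7 = 1/7
(p3 iff p2) implies p1 = 1/7 implies 4/7 = 1
(p1 implies (p1 iff (p1 iff p1))) iff ((p3 iff p2) implies p1) = 1 iff 1 = 1
not p2 = not 6/7 = 1/7
not not p2 = not 1/7 = 6/7
p1 implies p2 = 4/7 implies 6/7 = 1
(p1 implies p2) iff p3 = 1 iff 0 = 0
not not p2 implies ((p1 implies p2) iff p3) = 6/7 implies 0 = 1/7
p2 iff p1 = 6/7 iff 4/7 = 5/7
p2 iff (p2 iff p1) = 6/7 iff 5/7 = 6/7
(not not p2 implies ((p1 implies p2) iff p3)) implies (p2 iff (p2 iff p1)) = 1/7 implies 6/7 = 1
((p1 implies (p1 iff (p1 iff p1))) iff ((p3 iff p2) implies p1)) iff ((not not p2 implies ((p1 implies p2) iff p3)) implies (p2 iff (p2 iff p1))) = 1 iff 1 = 1
p2 iff p3 = 6/7 iff 0 = 1/7
not (p2 iff p3) = not 1/7 = 6/7
not p1 = not 4/7 = 3/7
not p1 implies p1 = 3/7 implies 4/7 = 1
not (p2 iff p3) implies (not p1 implies p1) = 6/7 implies 1 = 1
(((p1 implies (p1 iff (p1 iff p1))) iff ((p3 iff p2) implies p1)) iff ((not not p2 implies ((p1 implies p2) iff p3)) implies (p2 iff (p2 iff p1)))) implies (not (p2 iff p3) implies (not p1 implies p1)) = 1 implies 1 = 1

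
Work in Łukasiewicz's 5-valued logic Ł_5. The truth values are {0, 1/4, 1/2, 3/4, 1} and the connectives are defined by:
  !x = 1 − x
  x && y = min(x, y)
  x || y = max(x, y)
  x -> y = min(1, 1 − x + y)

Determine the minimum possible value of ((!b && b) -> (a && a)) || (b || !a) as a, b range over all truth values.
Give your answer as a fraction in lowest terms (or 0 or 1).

3/4

Take a = 1/4, b = 1/2:
!b = !1/2 = 1/2
!b && b = 1/2 && 1/2 = 1/2
a && a = 1/4 && 1/4 = 1/4
(!b && b) -> (a && a) = 1/2 -> 1/4 = 3/4
!a = !1/4 = 3/4
b || !a = 1/2 || 3/4 = 3/4
((!b && b) -> (a && a)) || (b || !a) = 3/4 || 3/4 = 3/4
No assignment yields a value below 3/4, so this is the minimum.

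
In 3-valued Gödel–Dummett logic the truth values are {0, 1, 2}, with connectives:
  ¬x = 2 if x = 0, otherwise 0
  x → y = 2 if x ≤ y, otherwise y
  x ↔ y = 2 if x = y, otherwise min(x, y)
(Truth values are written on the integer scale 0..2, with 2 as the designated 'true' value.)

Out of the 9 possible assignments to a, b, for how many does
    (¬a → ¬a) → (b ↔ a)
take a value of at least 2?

3

a = 0, b = 0 ↦ 2  ≥
a = 0, b = 1 ↦ 0  <
a = 0, b = 2 ↦ 0  <
a = 1, b = 0 ↦ 0  <
a = 1, b = 1 ↦ 2  ≥
a = 1, b = 2 ↦ 1  <
a = 2, b = 0 ↦ 0  <
a = 2, b = 1 ↦ 1  <
a = 2, b = 2 ↦ 2  ≥
So 3 of the 9 assignments meet the threshold.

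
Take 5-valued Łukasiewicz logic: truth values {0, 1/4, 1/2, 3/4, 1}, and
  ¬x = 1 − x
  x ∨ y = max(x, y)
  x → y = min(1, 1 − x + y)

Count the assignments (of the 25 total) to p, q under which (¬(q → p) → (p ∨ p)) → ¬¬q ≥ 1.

8

value 1: 8 assignments (counts)
value 3/4: 3 assignments
value 1/2: 5 assignments
value 1/4: 4 assignments
value 0: 5 assignments
So 8 of the 25 assignments meet the threshold.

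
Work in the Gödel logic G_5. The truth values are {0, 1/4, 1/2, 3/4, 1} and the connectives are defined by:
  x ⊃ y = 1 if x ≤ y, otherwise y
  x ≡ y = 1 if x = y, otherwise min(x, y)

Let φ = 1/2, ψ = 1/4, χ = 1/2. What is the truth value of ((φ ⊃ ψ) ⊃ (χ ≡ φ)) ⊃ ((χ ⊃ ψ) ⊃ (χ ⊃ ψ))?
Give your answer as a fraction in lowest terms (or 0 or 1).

φ ⊃ ψ = 1/2 ⊃ 1/4 = 1/4
χ ≡ φ = 1/2 ≡ 1/2 = 1
(φ ⊃ ψ) ⊃ (χ ≡ φ) = 1/4 ⊃ 1 = 1
χ ⊃ ψ = 1/2 ⊃ 1/4 = 1/4
χ ⊃ ψ = 1/2 ⊃ 1/4 = 1/4
(χ ⊃ ψ) ⊃ (χ ⊃ ψ) = 1/4 ⊃ 1/4 = 1
((φ ⊃ ψ) ⊃ (χ ≡ φ)) ⊃ ((χ ⊃ ψ) ⊃ (χ ⊃ ψ)) = 1 ⊃ 1 = 1

1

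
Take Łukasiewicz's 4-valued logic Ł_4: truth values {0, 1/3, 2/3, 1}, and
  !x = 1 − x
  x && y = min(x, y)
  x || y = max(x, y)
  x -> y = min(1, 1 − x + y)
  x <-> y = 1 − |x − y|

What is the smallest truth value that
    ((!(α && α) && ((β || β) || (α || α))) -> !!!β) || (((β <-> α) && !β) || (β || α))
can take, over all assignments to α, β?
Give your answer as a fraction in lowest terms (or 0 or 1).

2/3

Take α = 0, β = 2/3:
α && α = 0 && 0 = 0
!(α && α) = !0 = 1
β || β = 2/3 || 2/3 = 2/3
α || α = 0 || 0 = 0
(β || β) || (α || α) = 2/3 || 0 = 2/3
!(α && α) && ((β || β) || (α || α)) = 1 && 2/3 = 2/3
!β = !2/3 = 1/3
!!β = !1/3 = 2/3
!!!β = !2/3 = 1/3
(!(α && α) && ((β || β) || (α || α))) -> !!!β = 2/3 -> 1/3 = 2/3
β <-> α = 2/3 <-> 0 = 1/3
!β = !2/3 = 1/3
(β <-> α) && !β = 1/3 && 1/3 = 1/3
β || α = 2/3 || 0 = 2/3
((β <-> α) && !β) || (β || α) = 1/3 || 2/3 = 2/3
((!(α && α) && ((β || β) || (α || α))) -> !!!β) || (((β <-> α) && !β) || (β || α)) = 2/3 || 2/3 = 2/3
No assignment yields a value below 2/3, so this is the minimum.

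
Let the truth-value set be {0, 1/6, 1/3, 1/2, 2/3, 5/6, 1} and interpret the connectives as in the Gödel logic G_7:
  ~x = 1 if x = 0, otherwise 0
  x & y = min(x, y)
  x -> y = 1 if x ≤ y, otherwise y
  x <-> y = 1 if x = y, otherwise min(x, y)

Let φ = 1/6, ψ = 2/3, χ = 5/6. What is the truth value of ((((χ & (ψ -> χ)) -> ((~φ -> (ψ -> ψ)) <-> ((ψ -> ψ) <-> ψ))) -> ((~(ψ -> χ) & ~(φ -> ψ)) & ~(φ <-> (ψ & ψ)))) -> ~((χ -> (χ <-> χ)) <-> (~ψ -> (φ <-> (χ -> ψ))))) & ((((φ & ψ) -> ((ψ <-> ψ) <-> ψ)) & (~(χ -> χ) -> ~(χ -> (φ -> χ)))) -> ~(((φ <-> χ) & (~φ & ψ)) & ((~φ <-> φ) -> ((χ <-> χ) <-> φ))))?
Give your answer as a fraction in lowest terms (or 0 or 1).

1

ψ -> χ = 2/3 -> 5/6 = 1
χ & (ψ -> χ) = 5/6 & 1 = 5/6
~φ = ~1/6 = 0
ψ -> ψ = 2/3 -> 2/3 = 1
~φ -> (ψ -> ψ) = 0 -> 1 = 1
ψ -> ψ = 2/3 -> 2/3 = 1
(ψ -> ψ) <-> ψ = 1 <-> 2/3 = 2/3
(~φ -> (ψ -> ψ)) <-> ((ψ -> ψ) <-> ψ) = 1 <-> 2/3 = 2/3
(χ & (ψ -> χ)) -> ((~φ -> (ψ -> ψ)) <-> ((ψ -> ψ) <-> ψ)) = 5/6 -> 2/3 = 2/3
ψ -> χ = 2/3 -> 5/6 = 1
~(ψ -> χ) = ~1 = 0
φ -> ψ = 1/6 -> 2/3 = 1
~(φ -> ψ) = ~1 = 0
~(ψ -> χ) & ~(φ -> ψ) = 0 & 0 = 0
ψ & ψ = 2/3 & 2/3 = 2/3
φ <-> (ψ & ψ) = 1/6 <-> 2/3 = 1/6
~(φ <-> (ψ & ψ)) = ~1/6 = 0
(~(ψ -> χ) & ~(φ -> ψ)) & ~(φ <-> (ψ & ψ)) = 0 & 0 = 0
((χ & (ψ -> χ)) -> ((~φ -> (ψ -> ψ)) <-> ((ψ -> ψ) <-> ψ))) -> ((~(ψ -> χ) & ~(φ -> ψ)) & ~(φ <-> (ψ & ψ))) = 2/3 -> 0 = 0
χ <-> χ = 5/6 <-> 5/6 = 1
χ -> (χ <-> χ) = 5/6 -> 1 = 1
~ψ = ~2/3 = 0
χ -> ψ = 5/6 -> 2/3 = 2/3
φ <-> (χ -> ψ) = 1/6 <-> 2/3 = 1/6
~ψ -> (φ <-> (χ -> ψ)) = 0 -> 1/6 = 1
(χ -> (χ <-> χ)) <-> (~ψ -> (φ <-> (χ -> ψ))) = 1 <-> 1 = 1
~((χ -> (χ <-> χ)) <-> (~ψ -> (φ <-> (χ -> ψ)))) = ~1 = 0
(((χ & (ψ -> χ)) -> ((~φ -> (ψ -> ψ)) <-> ((ψ -> ψ) <-> ψ))) -> ((~(ψ -> χ) & ~(φ -> ψ)) & ~(φ <-> (ψ & ψ)))) -> ~((χ -> (χ <-> χ)) <-> (~ψ -> (φ <-> (χ -> ψ)))) = 0 -> 0 = 1
φ & ψ = 1/6 & 2/3 = 1/6
ψ <-> ψ = 2/3 <-> 2/3 = 1
(ψ <-> ψ) <-> ψ = 1 <-> 2/3 = 2/3
(φ & ψ) -> ((ψ <-> ψ) <-> ψ) = 1/6 -> 2/3 = 1
χ -> χ = 5/6 -> 5/6 = 1
~(χ -> χ) = ~1 = 0
φ -> χ = 1/6 -> 5/6 = 1
χ -> (φ -> χ) = 5/6 -> 1 = 1
~(χ -> (φ -> χ)) = ~1 = 0
~(χ -> χ) -> ~(χ -> (φ -> χ)) = 0 -> 0 = 1
((φ & ψ) -> ((ψ <-> ψ) <-> ψ)) & (~(χ -> χ) -> ~(χ -> (φ -> χ))) = 1 & 1 = 1
φ <-> χ = 1/6 <-> 5/6 = 1/6
~φ = ~1/6 = 0
~φ & ψ = 0 & 2/3 = 0
(φ <-> χ) & (~φ & ψ) = 1/6 & 0 = 0
~φ = ~1/6 = 0
~φ <-> φ = 0 <-> 1/6 = 0
χ <-> χ = 5/6 <-> 5/6 = 1
(χ <-> χ) <-> φ = 1 <-> 1/6 = 1/6
(~φ <-> φ) -> ((χ <-> χ) <-> φ) = 0 -> 1/6 = 1
((φ <-> χ) & (~φ & ψ)) & ((~φ <-> φ) -> ((χ <-> χ) <-> φ)) = 0 & 1 = 0
~(((φ <-> χ) & (~φ & ψ)) & ((~φ <-> φ) -> ((χ <-> χ) <-> φ))) = ~0 = 1
(((φ & ψ) -> ((ψ <-> ψ) <-> ψ)) & (~(χ -> χ) -> ~(χ -> (φ -> χ)))) -> ~(((φ <-> χ) & (~φ & ψ)) & ((~φ <-> φ) -> ((χ <-> χ) <-> φ))) = 1 -> 1 = 1
((((χ & (ψ -> χ)) -> ((~φ -> (ψ -> ψ)) <-> ((ψ -> ψ) <-> ψ))) -> ((~(ψ -> χ) & ~(φ -> ψ)) & ~(φ <-> (ψ & ψ)))) -> ~((χ -> (χ <-> χ)) <-> (~ψ -> (φ <-> (χ -> ψ))))) & ((((φ & ψ) -> ((ψ <-> ψ) <-> ψ)) & (~(χ -> χ) -> ~(χ -> (φ -> χ)))) -> ~(((φ <-> χ) & (~φ & ψ)) & ((~φ <-> φ) -> ((χ <-> χ) <-> φ)))) = 1 & 1 = 1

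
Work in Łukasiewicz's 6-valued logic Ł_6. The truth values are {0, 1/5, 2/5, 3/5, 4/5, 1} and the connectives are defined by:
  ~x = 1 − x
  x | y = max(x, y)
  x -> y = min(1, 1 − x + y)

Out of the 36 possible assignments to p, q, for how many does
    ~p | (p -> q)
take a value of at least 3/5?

30

value 1: 21 assignments (counts)
value 4/5: 5 assignments (counts)
value 3/5: 4 assignments (counts)
value 2/5: 3 assignments
value 1/5: 2 assignments
value 0: 1 assignment
So 30 of the 36 assignments meet the threshold.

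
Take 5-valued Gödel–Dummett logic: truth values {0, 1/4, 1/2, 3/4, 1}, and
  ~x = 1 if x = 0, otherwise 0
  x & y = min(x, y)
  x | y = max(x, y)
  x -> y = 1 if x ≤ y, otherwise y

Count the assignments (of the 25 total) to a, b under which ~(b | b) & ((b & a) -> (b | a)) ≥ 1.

value 1: 5 assignments (counts)
value 0: 20 assignments
So 5 of the 25 assignments meet the threshold.

5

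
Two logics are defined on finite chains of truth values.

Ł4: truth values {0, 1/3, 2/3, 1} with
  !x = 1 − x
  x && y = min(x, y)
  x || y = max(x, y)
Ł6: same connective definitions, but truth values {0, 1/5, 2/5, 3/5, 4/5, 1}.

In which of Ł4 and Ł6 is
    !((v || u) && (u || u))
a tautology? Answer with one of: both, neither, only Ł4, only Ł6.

In Ł4: at u = 1/3, v = 0 the value is 2/3 — not a tautology.
In Ł6: at u = 1/5, v = 0 the value is 4/5 — not a tautology.

neither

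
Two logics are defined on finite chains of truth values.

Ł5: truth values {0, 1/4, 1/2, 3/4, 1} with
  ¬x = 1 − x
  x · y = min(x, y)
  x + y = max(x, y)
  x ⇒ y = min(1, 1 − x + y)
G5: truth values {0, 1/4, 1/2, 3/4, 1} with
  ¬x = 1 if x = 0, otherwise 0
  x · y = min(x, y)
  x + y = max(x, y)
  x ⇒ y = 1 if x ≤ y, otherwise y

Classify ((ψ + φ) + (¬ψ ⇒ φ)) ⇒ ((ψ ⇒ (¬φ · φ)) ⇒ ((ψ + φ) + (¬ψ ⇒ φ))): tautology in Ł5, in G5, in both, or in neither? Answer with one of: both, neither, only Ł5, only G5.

both

In Ł5: every assignment gives 1 — tautology.
In G5: every assignment gives 1 — tautology.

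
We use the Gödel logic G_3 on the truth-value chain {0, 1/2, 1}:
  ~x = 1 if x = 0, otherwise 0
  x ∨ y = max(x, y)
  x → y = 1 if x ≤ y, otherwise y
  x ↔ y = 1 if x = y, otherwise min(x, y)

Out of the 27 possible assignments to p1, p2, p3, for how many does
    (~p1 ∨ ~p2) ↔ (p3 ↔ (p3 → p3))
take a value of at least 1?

value 1: 9 assignments (counts)
value 1/2: 5 assignments
value 0: 13 assignments
So 9 of the 27 assignments meet the threshold.

9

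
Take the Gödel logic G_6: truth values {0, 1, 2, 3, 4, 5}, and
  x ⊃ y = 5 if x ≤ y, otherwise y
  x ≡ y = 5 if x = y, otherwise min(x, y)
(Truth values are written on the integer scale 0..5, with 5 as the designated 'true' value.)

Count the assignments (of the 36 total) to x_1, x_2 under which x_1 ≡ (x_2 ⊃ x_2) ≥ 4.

12

value 5: 6 assignments (counts)
value 4: 6 assignments (counts)
value 3: 6 assignments
value 2: 6 assignments
value 1: 6 assignments
value 0: 6 assignments
So 12 of the 36 assignments meet the threshold.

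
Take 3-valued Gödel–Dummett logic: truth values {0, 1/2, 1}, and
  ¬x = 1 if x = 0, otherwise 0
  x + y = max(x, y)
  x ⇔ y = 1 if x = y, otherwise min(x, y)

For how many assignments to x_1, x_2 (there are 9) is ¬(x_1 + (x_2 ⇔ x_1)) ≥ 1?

x_1 = 0, x_2 = 0 ↦ 0  <
x_1 = 0, x_2 = 1/2 ↦ 1  ≥
x_1 = 0, x_2 = 1 ↦ 1  ≥
x_1 = 1/2, x_2 = 0 ↦ 0  <
x_1 = 1/2, x_2 = 1/2 ↦ 0  <
x_1 = 1/2, x_2 = 1 ↦ 0  <
x_1 = 1, x_2 = 0 ↦ 0  <
x_1 = 1, x_2 = 1/2 ↦ 0  <
x_1 = 1, x_2 = 1 ↦ 0  <
So 2 of the 9 assignments meet the threshold.

2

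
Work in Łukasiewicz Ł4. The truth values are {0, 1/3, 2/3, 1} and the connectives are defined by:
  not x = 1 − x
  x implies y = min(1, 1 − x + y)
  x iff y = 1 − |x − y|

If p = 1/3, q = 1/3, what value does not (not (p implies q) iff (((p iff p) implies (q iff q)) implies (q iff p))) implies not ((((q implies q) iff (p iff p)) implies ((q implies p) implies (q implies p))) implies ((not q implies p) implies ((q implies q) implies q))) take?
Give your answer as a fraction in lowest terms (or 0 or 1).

p implies q = 1/3 implies 1/3 = 1
not (p implies q) = not 1 = 0
p iff p = 1/3 iff 1/3 = 1
q iff q = 1/3 iff 1/3 = 1
(p iff p) implies (q iff q) = 1 implies 1 = 1
q iff p = 1/3 iff 1/3 = 1
((p iff p) implies (q iff q)) implies (q iff p) = 1 implies 1 = 1
not (p implies q) iff (((p iff p) implies (q iff q)) implies (q iff p)) = 0 iff 1 = 0
not (not (p implies q) iff (((p iff p) implies (q iff q)) implies (q iff p))) = not 0 = 1
q implies q = 1/3 implies 1/3 = 1
p iff p = 1/3 iff 1/3 = 1
(q implies q) iff (p iff p) = 1 iff 1 = 1
q implies p = 1/3 implies 1/3 = 1
q implies p = 1/3 implies 1/3 = 1
(q implies p) implies (q implies p) = 1 implies 1 = 1
((q implies q) iff (p iff p)) implies ((q implies p) implies (q implies p)) = 1 implies 1 = 1
not q = not 1/3 = 2/3
not q implies p = 2/3 implies 1/3 = 2/3
q implies q = 1/3 implies 1/3 = 1
(q implies q) implies q = 1 implies 1/3 = 1/3
(not q implies p) implies ((q implies q) implies q) = 2/3 implies 1/3 = 2/3
(((q implies q) iff (p iff p)) implies ((q implies p) implies (q implies p))) implies ((not q implies p) implies ((q implies q) implies q)) = 1 implies 2/3 = 2/3
not ((((q implies q) iff (p iff p)) implies ((q implies p) implies (q implies p))) implies ((not q implies p) implies ((q implies q) implies q))) = not 2/3 = 1/3
not (not (p implies q) iff (((p iff p) implies (q iff q)) implies (q iff p))) implies not ((((q implies q) iff (p iff p)) implies ((q implies p) implies (q implies p))) implies ((not q implies p) implies ((q implies q) implies q))) = 1 implies 1/3 = 1/3

1/3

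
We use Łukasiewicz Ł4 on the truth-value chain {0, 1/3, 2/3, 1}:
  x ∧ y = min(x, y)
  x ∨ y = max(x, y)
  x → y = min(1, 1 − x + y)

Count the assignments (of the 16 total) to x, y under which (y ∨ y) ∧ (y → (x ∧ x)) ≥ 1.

x = 0, y = 0 ↦ 0  <
x = 0, y = 1/3 ↦ 1/3  <
x = 0, y = 2/3 ↦ 1/3  <
x = 0, y = 1 ↦ 0  <
x = 1/3, y = 0 ↦ 0  <
x = 1/3, y = 1/3 ↦ 1/3  <
x = 1/3, y = 2/3 ↦ 2/3  <
x = 1/3, y = 1 ↦ 1/3  <
x = 2/3, y = 0 ↦ 0  <
x = 2/3, y = 1/3 ↦ 1/3  <
x = 2/3, y = 2/3 ↦ 2/3  <
x = 2/3, y = 1 ↦ 2/3  <
x = 1, y = 0 ↦ 0  <
x = 1, y = 1/3 ↦ 1/3  <
x = 1, y = 2/3 ↦ 2/3  <
x = 1, y = 1 ↦ 1  ≥
So 1 of the 16 assignments meets the threshold.

1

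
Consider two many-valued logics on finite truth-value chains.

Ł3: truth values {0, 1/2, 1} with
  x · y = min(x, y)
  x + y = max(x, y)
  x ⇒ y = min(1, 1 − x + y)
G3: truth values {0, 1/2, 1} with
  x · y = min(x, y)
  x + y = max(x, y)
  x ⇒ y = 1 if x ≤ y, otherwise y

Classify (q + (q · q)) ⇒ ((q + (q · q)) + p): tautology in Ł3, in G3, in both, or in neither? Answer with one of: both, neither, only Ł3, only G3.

both

In Ł3: every assignment gives 1 — tautology.
In G3: every assignment gives 1 — tautology.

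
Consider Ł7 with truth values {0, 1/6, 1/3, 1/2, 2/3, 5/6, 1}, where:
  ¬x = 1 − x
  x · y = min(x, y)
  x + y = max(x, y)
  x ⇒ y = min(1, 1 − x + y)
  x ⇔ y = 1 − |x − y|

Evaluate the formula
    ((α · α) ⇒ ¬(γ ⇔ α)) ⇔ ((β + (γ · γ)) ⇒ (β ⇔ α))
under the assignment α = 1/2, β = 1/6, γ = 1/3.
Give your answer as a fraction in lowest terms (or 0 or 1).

α · α = 1/2 · 1/2 = 1/2
γ ⇔ α = 1/3 ⇔ 1/2 = 5/6
¬(γ ⇔ α) = ¬5/6 = 1/6
(α · α) ⇒ ¬(γ ⇔ α) = 1/2 ⇒ 1/6 = 2/3
γ · γ = 1/3 · 1/3 = 1/3
β + (γ · γ) = 1/6 + 1/3 = 1/3
β ⇔ α = 1/6 ⇔ 1/2 = 2/3
(β + (γ · γ)) ⇒ (β ⇔ α) = 1/3 ⇒ 2/3 = 1
((α · α) ⇒ ¬(γ ⇔ α)) ⇔ ((β + (γ · γ)) ⇒ (β ⇔ α)) = 2/3 ⇔ 1 = 2/3

2/3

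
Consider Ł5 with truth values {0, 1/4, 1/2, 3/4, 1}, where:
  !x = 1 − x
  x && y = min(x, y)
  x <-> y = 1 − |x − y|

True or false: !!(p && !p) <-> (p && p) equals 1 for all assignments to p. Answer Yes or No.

No

Counterexample: take p = 3/4.
!p = !3/4 = 1/4
p && !p = 3/4 && 1/4 = 1/4
!(p && !p) = !1/4 = 3/4
!!(p && !p) = !3/4 = 1/4
p && p = 3/4 && 3/4 = 3/4
!!(p && !p) <-> (p && p) = 1/4 <-> 3/4 = 1/2
This gives 1/2 ≠ 1.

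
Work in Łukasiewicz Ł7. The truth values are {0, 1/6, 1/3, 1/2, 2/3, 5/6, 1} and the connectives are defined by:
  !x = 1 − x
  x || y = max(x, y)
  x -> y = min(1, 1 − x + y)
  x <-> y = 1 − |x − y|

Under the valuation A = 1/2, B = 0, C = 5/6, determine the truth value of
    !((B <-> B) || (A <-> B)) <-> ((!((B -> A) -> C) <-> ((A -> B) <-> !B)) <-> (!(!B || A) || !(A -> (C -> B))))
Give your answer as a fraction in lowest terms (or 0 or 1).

B <-> B = 0 <-> 0 = 1
A <-> B = 1/2 <-> 0 = 1/2
(B <-> B) || (A <-> B) = 1 || 1/2 = 1
!((B <-> B) || (A <-> B)) = !1 = 0
B -> A = 0 -> 1/2 = 1
(B -> A) -> C = 1 -> 5/6 = 5/6
!((B -> A) -> C) = !5/6 = 1/6
A -> B = 1/2 -> 0 = 1/2
!B = !0 = 1
(A -> B) <-> !B = 1/2 <-> 1 = 1/2
!((B -> A) -> C) <-> ((A -> B) <-> !B) = 1/6 <-> 1/2 = 2/3
!B = !0 = 1
!B || A = 1 || 1/2 = 1
!(!B || A) = !1 = 0
C -> B = 5/6 -> 0 = 1/6
A -> (C -> B) = 1/2 -> 1/6 = 2/3
!(A -> (C -> B)) = !2/3 = 1/3
!(!B || A) || !(A -> (C -> B)) = 0 || 1/3 = 1/3
(!((B -> A) -> C) <-> ((A -> B) <-> !B)) <-> (!(!B || A) || !(A -> (C -> B))) = 2/3 <-> 1/3 = 2/3
!((B <-> B) || (A <-> B)) <-> ((!((B -> A) -> C) <-> ((A -> B) <-> !B)) <-> (!(!B || A) || !(A -> (C -> B)))) = 0 <-> 2/3 = 1/3

1/3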